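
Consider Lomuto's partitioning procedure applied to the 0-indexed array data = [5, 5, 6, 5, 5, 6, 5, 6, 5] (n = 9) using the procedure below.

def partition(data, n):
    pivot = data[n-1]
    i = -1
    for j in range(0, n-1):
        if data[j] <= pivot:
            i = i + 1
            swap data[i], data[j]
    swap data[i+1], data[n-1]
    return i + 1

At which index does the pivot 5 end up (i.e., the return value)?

5

pivot = data[8] = 5; i = -1
j=0: data[0]=5 ≤ 5 → i=0, swap data[0],data[0] (no change) → [5, 5, 6, 5, 5, 6, 5, 6, 5]
j=1: data[1]=5 ≤ 5 → i=1, swap data[1],data[1] (no change) → [5, 5, 6, 5, 5, 6, 5, 6, 5]
j=2: data[2]=6 > 5 → no swap
j=3: data[3]=5 ≤ 5 → i=2, swap data[2],data[3] → [5, 5, 5, 6, 5, 6, 5, 6, 5]
j=4: data[4]=5 ≤ 5 → i=3, swap data[3],data[4] → [5, 5, 5, 5, 6, 6, 5, 6, 5]
j=5: data[5]=6 > 5 → no swap
j=6: data[6]=5 ≤ 5 → i=4, swap data[4],data[6] → [5, 5, 5, 5, 5, 6, 6, 6, 5]
j=7: data[7]=6 > 5 → no swap
final swap data[5],data[8] → [5, 5, 5, 5, 5, 5, 6, 6, 6]; return 5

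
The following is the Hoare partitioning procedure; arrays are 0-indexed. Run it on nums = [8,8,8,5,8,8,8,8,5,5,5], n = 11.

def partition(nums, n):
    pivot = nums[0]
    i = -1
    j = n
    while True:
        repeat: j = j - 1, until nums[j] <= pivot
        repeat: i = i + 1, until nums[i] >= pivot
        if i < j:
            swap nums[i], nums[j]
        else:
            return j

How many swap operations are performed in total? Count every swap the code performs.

pivot=8
j stops at 10 (5), i stops at 0 (8); swap ⇒ [5,8,8,5,8,8,8,8,5,5,8]
j stops at 9 (5), i stops at 1 (8); swap ⇒ [5,5,8,5,8,8,8,8,5,8,8]
j stops at 8 (5), i stops at 2 (8); swap ⇒ [5,5,5,5,8,8,8,8,8,8,8]
j stops at 7 (8), i stops at 4 (8); swap ⇒ [5,5,5,5,8,8,8,8,8,8,8]
j stops at 6 (8), i stops at 5 (8); swap ⇒ [5,5,5,5,8,8,8,8,8,8,8]
j stops at 5, i stops at 6; i≥j ⇒ return 5. nums=[5,5,5,5,8,8,8,8,8,8,8]

5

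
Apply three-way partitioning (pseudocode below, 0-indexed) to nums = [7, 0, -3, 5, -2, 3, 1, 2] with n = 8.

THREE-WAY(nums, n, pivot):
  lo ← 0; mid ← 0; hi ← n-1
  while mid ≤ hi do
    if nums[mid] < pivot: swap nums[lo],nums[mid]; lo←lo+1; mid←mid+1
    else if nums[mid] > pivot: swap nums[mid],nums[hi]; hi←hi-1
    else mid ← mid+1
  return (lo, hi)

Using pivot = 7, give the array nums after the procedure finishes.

[0, -3, 5, -2, 3, 1, 2, 7]

pivot = 7; lo=0, mid=0, hi=7
nums[mid]=7=7: mid=1
nums[mid]=0<7: swap nums[0],nums[1]; lo=1,mid=2 → [0, 7, -3, 5, -2, 3, 1, 2]
nums[mid]=-3<7: swap nums[1],nums[2]; lo=2,mid=3 → [0, -3, 7, 5, -2, 3, 1, 2]
nums[mid]=5<7: swap nums[2],nums[3]; lo=3,mid=4 → [0, -3, 5, 7, -2, 3, 1, 2]
nums[mid]=-2<7: swap nums[3],nums[4]; lo=4,mid=5 → [0, -3, 5, -2, 7, 3, 1, 2]
nums[mid]=3<7: swap nums[4],nums[5]; lo=5,mid=6 → [0, -3, 5, -2, 3, 7, 1, 2]
nums[mid]=1<7: swap nums[5],nums[6]; lo=6,mid=7 → [0, -3, 5, -2, 3, 1, 7, 2]
nums[mid]=2<7: swap nums[6],nums[7]; lo=7,mid=8 → [0, -3, 5, -2, 3, 1, 2, 7]
end: lo=7, hi=7; nums = [0, -3, 5, -2, 3, 1, 2, 7]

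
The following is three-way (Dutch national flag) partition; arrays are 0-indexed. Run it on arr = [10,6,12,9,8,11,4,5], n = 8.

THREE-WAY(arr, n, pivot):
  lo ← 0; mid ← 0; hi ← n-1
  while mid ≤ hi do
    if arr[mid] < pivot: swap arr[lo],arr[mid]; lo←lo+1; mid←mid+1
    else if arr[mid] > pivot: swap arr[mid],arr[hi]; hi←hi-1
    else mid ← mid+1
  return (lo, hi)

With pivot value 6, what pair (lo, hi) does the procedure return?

lo=0 mid=0 hi=7
10>6: swap(0,7), hi=6 ⇒ [5,6,12,9,8,11,4,10]
5<6: swap(0,0), lo=1 mid=1 ⇒ [5,6,12,9,8,11,4,10]
6=6: mid=2
12>6: swap(2,6), hi=5 ⇒ [5,6,4,9,8,11,12,10]
4<6: swap(1,2), lo=2 mid=3 ⇒ [5,4,6,9,8,11,12,10]
9>6: swap(3,5), hi=4 ⇒ [5,4,6,11,8,9,12,10]
11>6: swap(3,4), hi=3 ⇒ [5,4,6,8,11,9,12,10]
8>6: swap(3,3), hi=2 ⇒ [5,4,6,8,11,9,12,10]
done. lo=2 hi=2; arr=[5,4,6,8,11,9,12,10]

(2, 2)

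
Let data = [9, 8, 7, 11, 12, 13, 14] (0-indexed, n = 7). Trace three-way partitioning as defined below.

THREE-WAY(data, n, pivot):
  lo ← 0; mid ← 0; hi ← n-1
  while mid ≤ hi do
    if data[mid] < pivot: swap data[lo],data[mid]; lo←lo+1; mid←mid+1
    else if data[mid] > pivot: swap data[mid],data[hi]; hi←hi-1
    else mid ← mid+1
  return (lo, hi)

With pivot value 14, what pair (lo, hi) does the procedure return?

pivot = 14; lo=0, mid=0, hi=6
data[mid]=9<14: swap data[0],data[0]; lo=1,mid=1 → [9, 8, 7, 11, 12, 13, 14]
data[mid]=8<14: swap data[1],data[1]; lo=2,mid=2 → [9, 8, 7, 11, 12, 13, 14]
data[mid]=7<14: swap data[2],data[2]; lo=3,mid=3 → [9, 8, 7, 11, 12, 13, 14]
data[mid]=11<14: swap data[3],data[3]; lo=4,mid=4 → [9, 8, 7, 11, 12, 13, 14]
data[mid]=12<14: swap data[4],data[4]; lo=5,mid=5 → [9, 8, 7, 11, 12, 13, 14]
data[mid]=13<14: swap data[5],data[5]; lo=6,mid=6 → [9, 8, 7, 11, 12, 13, 14]
data[mid]=14=14: mid=7
end: lo=6, hi=6; data = [9, 8, 7, 11, 12, 13, 14]

(6, 6)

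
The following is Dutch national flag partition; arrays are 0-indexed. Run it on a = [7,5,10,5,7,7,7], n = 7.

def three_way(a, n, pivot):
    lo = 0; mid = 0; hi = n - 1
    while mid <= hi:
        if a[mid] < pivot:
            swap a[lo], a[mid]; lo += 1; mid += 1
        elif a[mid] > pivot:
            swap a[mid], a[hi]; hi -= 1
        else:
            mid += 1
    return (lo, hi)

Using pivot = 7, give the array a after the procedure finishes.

pivot = 7; lo=0, mid=0, hi=6
a[mid]=7=7: mid=1
a[mid]=5<7: swap a[0],a[1]; lo=1,mid=2 → [5,7,10,5,7,7,7]
a[mid]=10>7: swap a[2],a[6]; hi=5 → [5,7,7,5,7,7,10]
a[mid]=7=7: mid=3
a[mid]=5<7: swap a[1],a[3]; lo=2,mid=4 → [5,5,7,7,7,7,10]
a[mid]=7=7: mid=5
a[mid]=7=7: mid=6
end: lo=2, hi=5; a = [5,5,7,7,7,7,10]

[5,5,7,7,7,7,10]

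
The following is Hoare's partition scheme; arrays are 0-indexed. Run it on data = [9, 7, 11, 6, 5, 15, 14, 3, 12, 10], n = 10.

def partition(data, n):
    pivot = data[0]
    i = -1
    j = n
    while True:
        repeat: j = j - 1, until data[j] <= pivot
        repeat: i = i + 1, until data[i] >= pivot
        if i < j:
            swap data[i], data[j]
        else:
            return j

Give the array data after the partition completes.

[3, 7, 5, 6, 11, 15, 14, 9, 12, 10]

pivot = data[0] = 9; i = -1, j = 10
j→7 (data[7]=3≤9), i→0 (data[0]=9≥9); i<j, swap → [3, 7, 11, 6, 5, 15, 14, 9, 12, 10]
j→4 (data[4]=5≤9), i→2 (data[2]=11≥9); i<j, swap → [3, 7, 5, 6, 11, 15, 14, 9, 12, 10]
j→3, i→4; i≥j, return j=3. data = [3, 7, 5, 6, 11, 15, 14, 9, 12, 10]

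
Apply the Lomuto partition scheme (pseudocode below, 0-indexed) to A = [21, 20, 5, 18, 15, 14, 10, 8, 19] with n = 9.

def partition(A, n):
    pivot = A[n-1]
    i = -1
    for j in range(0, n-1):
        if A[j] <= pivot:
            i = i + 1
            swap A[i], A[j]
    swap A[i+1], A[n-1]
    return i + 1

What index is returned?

6

pivot=19, i=-1
j=0: 21>19, skip
j=1: 20>19, skip
j=2: 5≤19, i=0, swap(0,2) ⇒ [5, 20, 21, 18, 15, 14, 10, 8, 19]
j=3: 18≤19, i=1, swap(1,3) ⇒ [5, 18, 21, 20, 15, 14, 10, 8, 19]
j=4: 15≤19, i=2, swap(2,4) ⇒ [5, 18, 15, 20, 21, 14, 10, 8, 19]
j=5: 14≤19, i=3, swap(3,5) ⇒ [5, 18, 15, 14, 21, 20, 10, 8, 19]
j=6: 10≤19, i=4, swap(4,6) ⇒ [5, 18, 15, 14, 10, 20, 21, 8, 19]
j=7: 8≤19, i=5, swap(5,7) ⇒ [5, 18, 15, 14, 10, 8, 21, 20, 19]
swap(6,8) ⇒ [5, 18, 15, 14, 10, 8, 19, 20, 21]; return 6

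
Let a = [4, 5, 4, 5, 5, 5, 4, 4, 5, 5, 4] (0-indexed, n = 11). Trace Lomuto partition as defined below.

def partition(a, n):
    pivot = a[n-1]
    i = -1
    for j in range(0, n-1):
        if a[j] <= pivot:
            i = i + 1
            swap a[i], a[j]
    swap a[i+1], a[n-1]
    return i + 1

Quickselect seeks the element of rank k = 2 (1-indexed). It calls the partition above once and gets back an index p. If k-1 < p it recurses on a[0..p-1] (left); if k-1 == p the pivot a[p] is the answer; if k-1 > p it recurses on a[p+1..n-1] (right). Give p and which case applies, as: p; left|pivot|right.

4; left

pivot = a[10] = 4; i = -1
j=0: a[0]=4 ≤ 4 → i=0, swap a[0],a[0] (no change) → [4, 5, 4, 5, 5, 5, 4, 4, 5, 5, 4]
j=1: a[1]=5 > 4 → no swap
j=2: a[2]=4 ≤ 4 → i=1, swap a[1],a[2] → [4, 4, 5, 5, 5, 5, 4, 4, 5, 5, 4]
j=3: a[3]=5 > 4 → no swap
j=4: a[4]=5 > 4 → no swap
j=5: a[5]=5 > 4 → no swap
j=6: a[6]=4 ≤ 4 → i=2, swap a[2],a[6] → [4, 4, 4, 5, 5, 5, 5, 4, 5, 5, 4]
j=7: a[7]=4 ≤ 4 → i=3, swap a[3],a[7] → [4, 4, 4, 4, 5, 5, 5, 5, 5, 5, 4]
j=8: a[8]=5 > 4 → no swap
j=9: a[9]=5 > 4 → no swap
final swap a[4],a[10] → [4, 4, 4, 4, 4, 5, 5, 5, 5, 5, 5]; return 4
p = 4; k-1 = 1 < 4 ⇒ left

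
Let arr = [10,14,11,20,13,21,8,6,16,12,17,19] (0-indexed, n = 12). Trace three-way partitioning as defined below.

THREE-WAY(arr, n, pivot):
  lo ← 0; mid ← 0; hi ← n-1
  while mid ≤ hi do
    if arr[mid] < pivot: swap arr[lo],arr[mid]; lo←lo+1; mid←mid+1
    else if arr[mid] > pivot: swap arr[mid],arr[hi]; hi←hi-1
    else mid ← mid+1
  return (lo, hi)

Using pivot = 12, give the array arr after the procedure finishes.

[10,11,6,8,12,21,13,16,20,17,19,14]

pivot = 12; lo=0, mid=0, hi=11
arr[mid]=10<12: swap arr[0],arr[0]; lo=1,mid=1 → [10,14,11,20,13,21,8,6,16,12,17,19]
arr[mid]=14>12: swap arr[1],arr[11]; hi=10 → [10,19,11,20,13,21,8,6,16,12,17,14]
arr[mid]=19>12: swap arr[1],arr[10]; hi=9 → [10,17,11,20,13,21,8,6,16,12,19,14]
arr[mid]=17>12: swap arr[1],arr[9]; hi=8 → [10,12,11,20,13,21,8,6,16,17,19,14]
arr[mid]=12=12: mid=2
arr[mid]=11<12: swap arr[1],arr[2]; lo=2,mid=3 → [10,11,12,20,13,21,8,6,16,17,19,14]
arr[mid]=20>12: swap arr[3],arr[8]; hi=7 → [10,11,12,16,13,21,8,6,20,17,19,14]
arr[mid]=16>12: swap arr[3],arr[7]; hi=6 → [10,11,12,6,13,21,8,16,20,17,19,14]
arr[mid]=6<12: swap arr[2],arr[3]; lo=3,mid=4 → [10,11,6,12,13,21,8,16,20,17,19,14]
arr[mid]=13>12: swap arr[4],arr[6]; hi=5 → [10,11,6,12,8,21,13,16,20,17,19,14]
arr[mid]=8<12: swap arr[3],arr[4]; lo=4,mid=5 → [10,11,6,8,12,21,13,16,20,17,19,14]
arr[mid]=21>12: swap arr[5],arr[5]; hi=4 → [10,11,6,8,12,21,13,16,20,17,19,14]
end: lo=4, hi=4; arr = [10,11,6,8,12,21,13,16,20,17,19,14]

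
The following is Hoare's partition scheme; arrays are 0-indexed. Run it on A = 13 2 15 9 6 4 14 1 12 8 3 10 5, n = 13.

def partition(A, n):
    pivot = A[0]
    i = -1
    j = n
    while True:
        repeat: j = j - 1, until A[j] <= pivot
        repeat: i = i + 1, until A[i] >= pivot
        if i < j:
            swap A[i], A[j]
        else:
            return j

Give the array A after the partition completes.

5 2 10 9 6 4 3 1 12 8 14 15 13

pivot = A[0] = 13; i = -1, j = 13
j→12 (A[12]=5≤13), i→0 (A[0]=13≥13); i<j, swap → 5 2 15 9 6 4 14 1 12 8 3 10 13
j→11 (A[11]=10≤13), i→2 (A[2]=15≥13); i<j, swap → 5 2 10 9 6 4 14 1 12 8 3 15 13
j→10 (A[10]=3≤13), i→6 (A[6]=14≥13); i<j, swap → 5 2 10 9 6 4 3 1 12 8 14 15 13
j→9, i→10; i≥j, return j=9. A = 5 2 10 9 6 4 3 1 12 8 14 15 13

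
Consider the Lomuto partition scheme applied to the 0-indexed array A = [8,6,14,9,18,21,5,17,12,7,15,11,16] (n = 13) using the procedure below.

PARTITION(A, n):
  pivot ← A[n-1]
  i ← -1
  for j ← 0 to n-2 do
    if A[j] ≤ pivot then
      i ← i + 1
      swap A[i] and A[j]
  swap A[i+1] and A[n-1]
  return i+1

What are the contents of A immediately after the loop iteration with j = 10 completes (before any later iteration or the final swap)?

pivot = A[12] = 16; i = -1
j=0: A[0]=8 ≤ 16 → i=0, swap A[0],A[0] (no change) → [8,6,14,9,18,21,5,17,12,7,15,11,16]
j=1: A[1]=6 ≤ 16 → i=1, swap A[1],A[1] (no change) → [8,6,14,9,18,21,5,17,12,7,15,11,16]
j=2: A[2]=14 ≤ 16 → i=2, swap A[2],A[2] (no change) → [8,6,14,9,18,21,5,17,12,7,15,11,16]
j=3: A[3]=9 ≤ 16 → i=3, swap A[3],A[3] (no change) → [8,6,14,9,18,21,5,17,12,7,15,11,16]
j=4: A[4]=18 > 16 → no swap
j=5: A[5]=21 > 16 → no swap
j=6: A[6]=5 ≤ 16 → i=4, swap A[4],A[6] → [8,6,14,9,5,21,18,17,12,7,15,11,16]
j=7: A[7]=17 > 16 → no swap
j=8: A[8]=12 ≤ 16 → i=5, swap A[5],A[8] → [8,6,14,9,5,12,18,17,21,7,15,11,16]
j=9: A[9]=7 ≤ 16 → i=6, swap A[6],A[9] → [8,6,14,9,5,12,7,17,21,18,15,11,16]
j=10: A[10]=15 ≤ 16 → i=7, swap A[7],A[10] → [8,6,14,9,5,12,7,15,21,18,17,11,16]
(after j=10) A = [8,6,14,9,5,12,7,15,21,18,17,11,16]

[8,6,14,9,5,12,7,15,21,18,17,11,16]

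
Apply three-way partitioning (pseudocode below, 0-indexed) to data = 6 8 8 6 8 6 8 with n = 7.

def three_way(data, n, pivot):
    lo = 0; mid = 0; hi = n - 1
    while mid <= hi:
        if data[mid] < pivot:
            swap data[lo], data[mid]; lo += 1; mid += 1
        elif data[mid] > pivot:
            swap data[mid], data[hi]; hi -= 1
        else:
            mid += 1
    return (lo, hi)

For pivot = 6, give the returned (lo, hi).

(0, 2)

pivot = 6; lo=0, mid=0, hi=6
data[mid]=6=6: mid=1
data[mid]=8>6: swap data[1],data[6]; hi=5 → 6 8 8 6 8 6 8
data[mid]=8>6: swap data[1],data[5]; hi=4 → 6 6 8 6 8 8 8
data[mid]=6=6: mid=2
data[mid]=8>6: swap data[2],data[4]; hi=3 → 6 6 8 6 8 8 8
data[mid]=8>6: swap data[2],data[3]; hi=2 → 6 6 6 8 8 8 8
data[mid]=6=6: mid=3
end: lo=0, hi=2; data = 6 6 6 8 8 8 8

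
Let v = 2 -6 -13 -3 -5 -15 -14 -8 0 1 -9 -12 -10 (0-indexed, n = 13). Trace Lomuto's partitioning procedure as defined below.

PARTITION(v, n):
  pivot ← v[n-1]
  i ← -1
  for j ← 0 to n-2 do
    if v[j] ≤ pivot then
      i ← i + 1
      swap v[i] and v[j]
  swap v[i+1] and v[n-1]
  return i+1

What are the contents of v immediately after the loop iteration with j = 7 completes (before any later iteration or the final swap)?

pivot = v[12] = -10; i = -1
j=0: v[0]=2 > -10 → no swap
j=1: v[1]=-6 > -10 → no swap
j=2: v[2]=-13 ≤ -10 → i=0, swap v[0],v[2] → -13 -6 2 -3 -5 -15 -14 -8 0 1 -9 -12 -10
j=3: v[3]=-3 > -10 → no swap
j=4: v[4]=-5 > -10 → no swap
j=5: v[5]=-15 ≤ -10 → i=1, swap v[1],v[5] → -13 -15 2 -3 -5 -6 -14 -8 0 1 -9 -12 -10
j=6: v[6]=-14 ≤ -10 → i=2, swap v[2],v[6] → -13 -15 -14 -3 -5 -6 2 -8 0 1 -9 -12 -10
j=7: v[7]=-8 > -10 → no swap
(after j=7) v = -13 -15 -14 -3 -5 -6 2 -8 0 1 -9 -12 -10

-13 -15 -14 -3 -5 -6 2 -8 0 1 -9 -12 -10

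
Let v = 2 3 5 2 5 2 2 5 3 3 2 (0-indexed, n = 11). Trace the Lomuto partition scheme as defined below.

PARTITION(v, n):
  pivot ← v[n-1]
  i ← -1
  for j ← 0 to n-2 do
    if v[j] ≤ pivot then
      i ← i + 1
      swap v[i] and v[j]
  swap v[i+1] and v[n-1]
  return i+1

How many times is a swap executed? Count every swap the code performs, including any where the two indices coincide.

5

pivot=2, i=-1
j=0: 2≤2, i=0, swap(0,0) ⇒ 2 3 5 2 5 2 2 5 3 3 2
j=1: 3>2, skip
j=2: 5>2, skip
j=3: 2≤2, i=1, swap(1,3) ⇒ 2 2 5 3 5 2 2 5 3 3 2
j=4: 5>2, skip
j=5: 2≤2, i=2, swap(2,5) ⇒ 2 2 2 3 5 5 2 5 3 3 2
j=6: 2≤2, i=3, swap(3,6) ⇒ 2 2 2 2 5 5 3 5 3 3 2
j=7: 5>2, skip
j=8: 3>2, skip
j=9: 3>2, skip
swap(4,10) ⇒ 2 2 2 2 2 5 3 5 3 3 5; return 4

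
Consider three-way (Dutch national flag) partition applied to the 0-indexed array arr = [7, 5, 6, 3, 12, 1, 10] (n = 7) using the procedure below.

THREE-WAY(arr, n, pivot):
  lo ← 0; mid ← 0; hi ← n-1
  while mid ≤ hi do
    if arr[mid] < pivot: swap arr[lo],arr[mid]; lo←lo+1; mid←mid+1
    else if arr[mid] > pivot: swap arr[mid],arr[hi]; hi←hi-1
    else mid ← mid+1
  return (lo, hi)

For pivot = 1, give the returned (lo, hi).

(0, 0)

pivot = 1; lo=0, mid=0, hi=6
arr[mid]=7>1: swap arr[0],arr[6]; hi=5 → [10, 5, 6, 3, 12, 1, 7]
arr[mid]=10>1: swap arr[0],arr[5]; hi=4 → [1, 5, 6, 3, 12, 10, 7]
arr[mid]=1=1: mid=1
arr[mid]=5>1: swap arr[1],arr[4]; hi=3 → [1, 12, 6, 3, 5, 10, 7]
arr[mid]=12>1: swap arr[1],arr[3]; hi=2 → [1, 3, 6, 12, 5, 10, 7]
arr[mid]=3>1: swap arr[1],arr[2]; hi=1 → [1, 6, 3, 12, 5, 10, 7]
arr[mid]=6>1: swap arr[1],arr[1]; hi=0 → [1, 6, 3, 12, 5, 10, 7]
end: lo=0, hi=0; arr = [1, 6, 3, 12, 5, 10, 7]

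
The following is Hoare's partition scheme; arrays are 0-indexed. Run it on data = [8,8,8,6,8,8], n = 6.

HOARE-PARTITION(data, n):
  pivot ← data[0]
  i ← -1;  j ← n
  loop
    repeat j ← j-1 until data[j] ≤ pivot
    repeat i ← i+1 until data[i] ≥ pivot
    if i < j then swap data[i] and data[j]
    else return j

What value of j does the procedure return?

pivot=8
j stops at 5 (8), i stops at 0 (8); swap ⇒ [8,8,8,6,8,8]
j stops at 4 (8), i stops at 1 (8); swap ⇒ [8,8,8,6,8,8]
j stops at 3 (6), i stops at 2 (8); swap ⇒ [8,8,6,8,8,8]
j stops at 2, i stops at 3; i≥j ⇒ return 2. data=[8,8,6,8,8,8]

2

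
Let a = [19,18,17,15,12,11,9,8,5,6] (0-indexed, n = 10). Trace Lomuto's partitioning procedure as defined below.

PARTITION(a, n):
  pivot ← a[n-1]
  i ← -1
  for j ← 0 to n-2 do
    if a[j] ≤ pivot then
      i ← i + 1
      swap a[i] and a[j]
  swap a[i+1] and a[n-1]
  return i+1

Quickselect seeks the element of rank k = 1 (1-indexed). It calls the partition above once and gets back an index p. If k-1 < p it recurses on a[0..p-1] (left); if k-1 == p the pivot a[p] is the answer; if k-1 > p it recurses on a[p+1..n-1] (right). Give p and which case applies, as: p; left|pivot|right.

pivot = a[9] = 6; i = -1
j=0: a[0]=19 > 6 → no swap
j=1: a[1]=18 > 6 → no swap
j=2: a[2]=17 > 6 → no swap
j=3: a[3]=15 > 6 → no swap
j=4: a[4]=12 > 6 → no swap
j=5: a[5]=11 > 6 → no swap
j=6: a[6]=9 > 6 → no swap
j=7: a[7]=8 > 6 → no swap
j=8: a[8]=5 ≤ 6 → i=0, swap a[0],a[8] → [5,18,17,15,12,11,9,8,19,6]
final swap a[1],a[9] → [5,6,17,15,12,11,9,8,19,18]; return 1
p = 1; k-1 = 0 < 1 ⇒ left

1; left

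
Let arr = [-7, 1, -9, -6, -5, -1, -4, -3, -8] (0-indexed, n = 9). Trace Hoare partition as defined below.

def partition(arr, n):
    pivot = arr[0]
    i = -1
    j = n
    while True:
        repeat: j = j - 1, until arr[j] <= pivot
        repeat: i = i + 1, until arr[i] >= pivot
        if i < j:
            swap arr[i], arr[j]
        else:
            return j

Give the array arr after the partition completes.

[-8, -9, 1, -6, -5, -1, -4, -3, -7]

pivot=-7
j stops at 8 (-8), i stops at 0 (-7); swap ⇒ [-8, 1, -9, -6, -5, -1, -4, -3, -7]
j stops at 2 (-9), i stops at 1 (1); swap ⇒ [-8, -9, 1, -6, -5, -1, -4, -3, -7]
j stops at 1, i stops at 2; i≥j ⇒ return 1. arr=[-8, -9, 1, -6, -5, -1, -4, -3, -7]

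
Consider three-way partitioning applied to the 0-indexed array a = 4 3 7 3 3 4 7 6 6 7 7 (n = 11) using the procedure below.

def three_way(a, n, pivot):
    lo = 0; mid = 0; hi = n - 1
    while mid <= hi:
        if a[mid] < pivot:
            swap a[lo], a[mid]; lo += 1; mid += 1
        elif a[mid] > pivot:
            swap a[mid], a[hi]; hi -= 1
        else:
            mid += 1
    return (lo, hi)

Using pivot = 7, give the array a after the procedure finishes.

4 3 3 3 4 6 6 7 7 7 7

lo=0 mid=0 hi=10
4<7: swap(0,0), lo=1 mid=1 ⇒ 4 3 7 3 3 4 7 6 6 7 7
3<7: swap(1,1), lo=2 mid=2 ⇒ 4 3 7 3 3 4 7 6 6 7 7
7=7: mid=3
3<7: swap(2,3), lo=3 mid=4 ⇒ 4 3 3 7 3 4 7 6 6 7 7
3<7: swap(3,4), lo=4 mid=5 ⇒ 4 3 3 3 7 4 7 6 6 7 7
4<7: swap(4,5), lo=5 mid=6 ⇒ 4 3 3 3 4 7 7 6 6 7 7
7=7: mid=7
6<7: swap(5,7), lo=6 mid=8 ⇒ 4 3 3 3 4 6 7 7 6 7 7
6<7: swap(6,8), lo=7 mid=9 ⇒ 4 3 3 3 4 6 6 7 7 7 7
7=7: mid=10
7=7: mid=11
done. lo=7 hi=10; a=4 3 3 3 4 6 6 7 7 7 7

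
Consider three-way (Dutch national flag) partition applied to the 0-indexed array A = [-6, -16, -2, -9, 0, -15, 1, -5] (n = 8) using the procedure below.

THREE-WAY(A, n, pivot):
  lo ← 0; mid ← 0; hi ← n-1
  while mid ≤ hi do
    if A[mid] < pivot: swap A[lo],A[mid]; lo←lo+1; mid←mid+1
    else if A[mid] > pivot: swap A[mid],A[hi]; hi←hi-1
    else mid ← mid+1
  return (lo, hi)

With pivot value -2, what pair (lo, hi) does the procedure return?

lo=0 mid=0 hi=7
-6<-2: swap(0,0), lo=1 mid=1 ⇒ [-6, -16, -2, -9, 0, -15, 1, -5]
-16<-2: swap(1,1), lo=2 mid=2 ⇒ [-6, -16, -2, -9, 0, -15, 1, -5]
-2=-2: mid=3
-9<-2: swap(2,3), lo=3 mid=4 ⇒ [-6, -16, -9, -2, 0, -15, 1, -5]
0>-2: swap(4,7), hi=6 ⇒ [-6, -16, -9, -2, -5, -15, 1, 0]
-5<-2: swap(3,4), lo=4 mid=5 ⇒ [-6, -16, -9, -5, -2, -15, 1, 0]
-15<-2: swap(4,5), lo=5 mid=6 ⇒ [-6, -16, -9, -5, -15, -2, 1, 0]
1>-2: swap(6,6), hi=5 ⇒ [-6, -16, -9, -5, -15, -2, 1, 0]
done. lo=5 hi=5; A=[-6, -16, -9, -5, -15, -2, 1, 0]

(5, 5)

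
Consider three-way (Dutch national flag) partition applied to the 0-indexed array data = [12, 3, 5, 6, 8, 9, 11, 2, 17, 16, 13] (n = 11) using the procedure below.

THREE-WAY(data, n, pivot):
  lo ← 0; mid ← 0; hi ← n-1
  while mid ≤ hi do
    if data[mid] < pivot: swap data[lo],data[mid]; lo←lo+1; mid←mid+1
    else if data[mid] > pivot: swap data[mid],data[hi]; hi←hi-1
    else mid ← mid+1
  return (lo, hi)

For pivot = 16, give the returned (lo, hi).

lo=0 mid=0 hi=10
12<16: swap(0,0), lo=1 mid=1 ⇒ [12, 3, 5, 6, 8, 9, 11, 2, 17, 16, 13]
3<16: swap(1,1), lo=2 mid=2 ⇒ [12, 3, 5, 6, 8, 9, 11, 2, 17, 16, 13]
5<16: swap(2,2), lo=3 mid=3 ⇒ [12, 3, 5, 6, 8, 9, 11, 2, 17, 16, 13]
6<16: swap(3,3), lo=4 mid=4 ⇒ [12, 3, 5, 6, 8, 9, 11, 2, 17, 16, 13]
8<16: swap(4,4), lo=5 mid=5 ⇒ [12, 3, 5, 6, 8, 9, 11, 2, 17, 16, 13]
9<16: swap(5,5), lo=6 mid=6 ⇒ [12, 3, 5, 6, 8, 9, 11, 2, 17, 16, 13]
11<16: swap(6,6), lo=7 mid=7 ⇒ [12, 3, 5, 6, 8, 9, 11, 2, 17, 16, 13]
2<16: swap(7,7), lo=8 mid=8 ⇒ [12, 3, 5, 6, 8, 9, 11, 2, 17, 16, 13]
17>16: swap(8,10), hi=9 ⇒ [12, 3, 5, 6, 8, 9, 11, 2, 13, 16, 17]
13<16: swap(8,8), lo=9 mid=9 ⇒ [12, 3, 5, 6, 8, 9, 11, 2, 13, 16, 17]
16=16: mid=10
done. lo=9 hi=9; data=[12, 3, 5, 6, 8, 9, 11, 2, 13, 16, 17]

(9, 9)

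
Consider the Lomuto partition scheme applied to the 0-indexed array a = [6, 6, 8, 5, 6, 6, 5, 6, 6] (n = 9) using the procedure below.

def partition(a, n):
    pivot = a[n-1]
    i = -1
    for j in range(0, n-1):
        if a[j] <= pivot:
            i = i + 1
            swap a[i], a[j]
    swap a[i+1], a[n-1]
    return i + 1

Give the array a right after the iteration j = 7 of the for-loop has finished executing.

pivot = a[8] = 6; i = -1
j=0: a[0]=6 ≤ 6 → i=0, swap a[0],a[0] (no change) → [6, 6, 8, 5, 6, 6, 5, 6, 6]
j=1: a[1]=6 ≤ 6 → i=1, swap a[1],a[1] (no change) → [6, 6, 8, 5, 6, 6, 5, 6, 6]
j=2: a[2]=8 > 6 → no swap
j=3: a[3]=5 ≤ 6 → i=2, swap a[2],a[3] → [6, 6, 5, 8, 6, 6, 5, 6, 6]
j=4: a[4]=6 ≤ 6 → i=3, swap a[3],a[4] → [6, 6, 5, 6, 8, 6, 5, 6, 6]
j=5: a[5]=6 ≤ 6 → i=4, swap a[4],a[5] → [6, 6, 5, 6, 6, 8, 5, 6, 6]
j=6: a[6]=5 ≤ 6 → i=5, swap a[5],a[6] → [6, 6, 5, 6, 6, 5, 8, 6, 6]
j=7: a[7]=6 ≤ 6 → i=6, swap a[6],a[7] → [6, 6, 5, 6, 6, 5, 6, 8, 6]
(after j=7) a = [6, 6, 5, 6, 6, 5, 6, 8, 6]

[6, 6, 5, 6, 6, 5, 6, 8, 6]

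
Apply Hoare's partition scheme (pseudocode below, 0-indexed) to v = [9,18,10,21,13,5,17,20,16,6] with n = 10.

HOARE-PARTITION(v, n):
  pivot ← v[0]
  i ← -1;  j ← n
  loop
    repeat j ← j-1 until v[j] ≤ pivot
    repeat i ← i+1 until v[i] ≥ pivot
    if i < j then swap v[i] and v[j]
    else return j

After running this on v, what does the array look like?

[6,5,10,21,13,18,17,20,16,9]

pivot = v[0] = 9; i = -1, j = 10
j→9 (v[9]=6≤9), i→0 (v[0]=9≥9); i<j, swap → [6,18,10,21,13,5,17,20,16,9]
j→5 (v[5]=5≤9), i→1 (v[1]=18≥9); i<j, swap → [6,5,10,21,13,18,17,20,16,9]
j→1, i→2; i≥j, return j=1. v = [6,5,10,21,13,18,17,20,16,9]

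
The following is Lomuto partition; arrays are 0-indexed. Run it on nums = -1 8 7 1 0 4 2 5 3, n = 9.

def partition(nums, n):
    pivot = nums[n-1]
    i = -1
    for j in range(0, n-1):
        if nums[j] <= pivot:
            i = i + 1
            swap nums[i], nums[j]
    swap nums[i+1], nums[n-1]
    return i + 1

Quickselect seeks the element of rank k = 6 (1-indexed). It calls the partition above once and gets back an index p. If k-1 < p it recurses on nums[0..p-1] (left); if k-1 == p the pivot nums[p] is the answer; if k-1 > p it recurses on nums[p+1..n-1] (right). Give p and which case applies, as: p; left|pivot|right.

pivot=3, i=-1
j=0: -1≤3, i=0, swap(0,0) ⇒ -1 8 7 1 0 4 2 5 3
j=1: 8>3, skip
j=2: 7>3, skip
j=3: 1≤3, i=1, swap(1,3) ⇒ -1 1 7 8 0 4 2 5 3
j=4: 0≤3, i=2, swap(2,4) ⇒ -1 1 0 8 7 4 2 5 3
j=5: 4>3, skip
j=6: 2≤3, i=3, swap(3,6) ⇒ -1 1 0 2 7 4 8 5 3
j=7: 5>3, skip
swap(4,8) ⇒ -1 1 0 2 3 4 8 5 7; return 4
p = 4; k-1 = 5 > 4 ⇒ right

4; right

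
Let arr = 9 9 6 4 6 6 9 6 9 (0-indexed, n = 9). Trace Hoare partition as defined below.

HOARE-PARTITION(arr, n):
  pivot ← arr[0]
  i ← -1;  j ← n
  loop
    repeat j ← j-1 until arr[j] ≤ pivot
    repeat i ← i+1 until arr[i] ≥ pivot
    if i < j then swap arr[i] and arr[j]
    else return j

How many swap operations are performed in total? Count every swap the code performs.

pivot=9
j stops at 8 (9), i stops at 0 (9); swap ⇒ 9 9 6 4 6 6 9 6 9
j stops at 7 (6), i stops at 1 (9); swap ⇒ 9 6 6 4 6 6 9 9 9
j stops at 6, i stops at 6; i≥j ⇒ return 6. arr=9 6 6 4 6 6 9 9 9

2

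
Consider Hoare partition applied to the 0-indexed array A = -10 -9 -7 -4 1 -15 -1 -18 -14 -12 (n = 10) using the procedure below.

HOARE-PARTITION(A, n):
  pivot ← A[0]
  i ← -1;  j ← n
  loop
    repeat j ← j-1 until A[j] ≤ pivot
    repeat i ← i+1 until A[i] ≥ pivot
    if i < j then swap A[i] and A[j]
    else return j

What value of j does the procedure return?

3

pivot=-10
j stops at 9 (-12), i stops at 0 (-10); swap ⇒ -12 -9 -7 -4 1 -15 -1 -18 -14 -10
j stops at 8 (-14), i stops at 1 (-9); swap ⇒ -12 -14 -7 -4 1 -15 -1 -18 -9 -10
j stops at 7 (-18), i stops at 2 (-7); swap ⇒ -12 -14 -18 -4 1 -15 -1 -7 -9 -10
j stops at 5 (-15), i stops at 3 (-4); swap ⇒ -12 -14 -18 -15 1 -4 -1 -7 -9 -10
j stops at 3, i stops at 4; i≥j ⇒ return 3. A=-12 -14 -18 -15 1 -4 -1 -7 -9 -10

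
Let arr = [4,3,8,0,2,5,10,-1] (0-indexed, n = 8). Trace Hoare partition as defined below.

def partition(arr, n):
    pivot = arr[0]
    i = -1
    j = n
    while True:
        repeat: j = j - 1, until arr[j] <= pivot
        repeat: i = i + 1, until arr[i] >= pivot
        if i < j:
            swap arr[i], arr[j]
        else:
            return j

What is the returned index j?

3

pivot=4
j stops at 7 (-1), i stops at 0 (4); swap ⇒ [-1,3,8,0,2,5,10,4]
j stops at 4 (2), i stops at 2 (8); swap ⇒ [-1,3,2,0,8,5,10,4]
j stops at 3, i stops at 4; i≥j ⇒ return 3. arr=[-1,3,2,0,8,5,10,4]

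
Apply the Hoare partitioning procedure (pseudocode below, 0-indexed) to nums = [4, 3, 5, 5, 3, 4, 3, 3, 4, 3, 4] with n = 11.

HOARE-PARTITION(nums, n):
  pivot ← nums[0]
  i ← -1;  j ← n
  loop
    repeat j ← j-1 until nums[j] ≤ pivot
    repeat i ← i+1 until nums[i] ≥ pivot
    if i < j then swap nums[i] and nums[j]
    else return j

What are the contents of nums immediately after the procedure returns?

pivot = nums[0] = 4; i = -1, j = 11
j→10 (nums[10]=4≤4), i→0 (nums[0]=4≥4); i<j, swap → [4, 3, 5, 5, 3, 4, 3, 3, 4, 3, 4]
j→9 (nums[9]=3≤4), i→2 (nums[2]=5≥4); i<j, swap → [4, 3, 3, 5, 3, 4, 3, 3, 4, 5, 4]
j→8 (nums[8]=4≤4), i→3 (nums[3]=5≥4); i<j, swap → [4, 3, 3, 4, 3, 4, 3, 3, 5, 5, 4]
j→7 (nums[7]=3≤4), i→5 (nums[5]=4≥4); i<j, swap → [4, 3, 3, 4, 3, 3, 3, 4, 5, 5, 4]
j→6, i→7; i≥j, return j=6. nums = [4, 3, 3, 4, 3, 3, 3, 4, 5, 5, 4]

[4, 3, 3, 4, 3, 3, 3, 4, 5, 5, 4]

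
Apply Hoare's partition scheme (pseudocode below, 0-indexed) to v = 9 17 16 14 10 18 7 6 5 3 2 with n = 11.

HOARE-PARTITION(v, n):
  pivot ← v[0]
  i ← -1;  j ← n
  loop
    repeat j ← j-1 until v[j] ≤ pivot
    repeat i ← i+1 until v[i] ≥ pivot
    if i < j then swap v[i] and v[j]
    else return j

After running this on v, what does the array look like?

2 3 5 6 7 18 10 14 16 17 9

pivot = v[0] = 9; i = -1, j = 11
j→10 (v[10]=2≤9), i→0 (v[0]=9≥9); i<j, swap → 2 17 16 14 10 18 7 6 5 3 9
j→9 (v[9]=3≤9), i→1 (v[1]=17≥9); i<j, swap → 2 3 16 14 10 18 7 6 5 17 9
j→8 (v[8]=5≤9), i→2 (v[2]=16≥9); i<j, swap → 2 3 5 14 10 18 7 6 16 17 9
j→7 (v[7]=6≤9), i→3 (v[3]=14≥9); i<j, swap → 2 3 5 6 10 18 7 14 16 17 9
j→6 (v[6]=7≤9), i→4 (v[4]=10≥9); i<j, swap → 2 3 5 6 7 18 10 14 16 17 9
j→4, i→5; i≥j, return j=4. v = 2 3 5 6 7 18 10 14 16 17 9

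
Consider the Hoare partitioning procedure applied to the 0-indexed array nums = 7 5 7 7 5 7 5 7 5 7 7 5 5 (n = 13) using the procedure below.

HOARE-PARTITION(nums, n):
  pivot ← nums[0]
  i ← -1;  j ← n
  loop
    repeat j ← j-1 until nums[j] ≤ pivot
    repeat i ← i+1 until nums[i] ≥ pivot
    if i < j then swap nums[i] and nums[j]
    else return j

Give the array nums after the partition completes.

pivot = nums[0] = 7; i = -1, j = 13
j→12 (nums[12]=5≤7), i→0 (nums[0]=7≥7); i<j, swap → 5 5 7 7 5 7 5 7 5 7 7 5 7
j→11 (nums[11]=5≤7), i→2 (nums[2]=7≥7); i<j, swap → 5 5 5 7 5 7 5 7 5 7 7 7 7
j→10 (nums[10]=7≤7), i→3 (nums[3]=7≥7); i<j, swap → 5 5 5 7 5 7 5 7 5 7 7 7 7
j→9 (nums[9]=7≤7), i→5 (nums[5]=7≥7); i<j, swap → 5 5 5 7 5 7 5 7 5 7 7 7 7
j→8 (nums[8]=5≤7), i→7 (nums[7]=7≥7); i<j, swap → 5 5 5 7 5 7 5 5 7 7 7 7 7
j→7, i→8; i≥j, return j=7. nums = 5 5 5 7 5 7 5 5 7 7 7 7 7

5 5 5 7 5 7 5 5 7 7 7 7 7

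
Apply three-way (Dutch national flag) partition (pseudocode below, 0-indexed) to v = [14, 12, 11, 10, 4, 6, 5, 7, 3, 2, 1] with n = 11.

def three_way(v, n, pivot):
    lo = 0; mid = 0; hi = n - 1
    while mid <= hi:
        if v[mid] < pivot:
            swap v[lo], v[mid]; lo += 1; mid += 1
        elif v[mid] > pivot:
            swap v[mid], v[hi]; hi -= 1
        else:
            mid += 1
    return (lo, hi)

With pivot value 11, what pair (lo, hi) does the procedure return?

lo=0 mid=0 hi=10
14>11: swap(0,10), hi=9 ⇒ [1, 12, 11, 10, 4, 6, 5, 7, 3, 2, 14]
1<11: swap(0,0), lo=1 mid=1 ⇒ [1, 12, 11, 10, 4, 6, 5, 7, 3, 2, 14]
12>11: swap(1,9), hi=8 ⇒ [1, 2, 11, 10, 4, 6, 5, 7, 3, 12, 14]
2<11: swap(1,1), lo=2 mid=2 ⇒ [1, 2, 11, 10, 4, 6, 5, 7, 3, 12, 14]
11=11: mid=3
10<11: swap(2,3), lo=3 mid=4 ⇒ [1, 2, 10, 11, 4, 6, 5, 7, 3, 12, 14]
4<11: swap(3,4), lo=4 mid=5 ⇒ [1, 2, 10, 4, 11, 6, 5, 7, 3, 12, 14]
6<11: swap(4,5), lo=5 mid=6 ⇒ [1, 2, 10, 4, 6, 11, 5, 7, 3, 12, 14]
5<11: swap(5,6), lo=6 mid=7 ⇒ [1, 2, 10, 4, 6, 5, 11, 7, 3, 12, 14]
7<11: swap(6,7), lo=7 mid=8 ⇒ [1, 2, 10, 4, 6, 5, 7, 11, 3, 12, 14]
3<11: swap(7,8), lo=8 mid=9 ⇒ [1, 2, 10, 4, 6, 5, 7, 3, 11, 12, 14]
done. lo=8 hi=8; v=[1, 2, 10, 4, 6, 5, 7, 3, 11, 12, 14]

(8, 8)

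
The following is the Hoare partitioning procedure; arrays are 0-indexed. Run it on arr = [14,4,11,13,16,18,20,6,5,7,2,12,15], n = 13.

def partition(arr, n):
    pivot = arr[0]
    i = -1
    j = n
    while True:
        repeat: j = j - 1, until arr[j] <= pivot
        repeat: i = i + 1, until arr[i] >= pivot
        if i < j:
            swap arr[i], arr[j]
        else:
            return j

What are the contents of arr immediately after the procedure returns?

pivot = arr[0] = 14; i = -1, j = 13
j→11 (arr[11]=12≤14), i→0 (arr[0]=14≥14); i<j, swap → [12,4,11,13,16,18,20,6,5,7,2,14,15]
j→10 (arr[10]=2≤14), i→4 (arr[4]=16≥14); i<j, swap → [12,4,11,13,2,18,20,6,5,7,16,14,15]
j→9 (arr[9]=7≤14), i→5 (arr[5]=18≥14); i<j, swap → [12,4,11,13,2,7,20,6,5,18,16,14,15]
j→8 (arr[8]=5≤14), i→6 (arr[6]=20≥14); i<j, swap → [12,4,11,13,2,7,5,6,20,18,16,14,15]
j→7, i→8; i≥j, return j=7. arr = [12,4,11,13,2,7,5,6,20,18,16,14,15]

[12,4,11,13,2,7,5,6,20,18,16,14,15]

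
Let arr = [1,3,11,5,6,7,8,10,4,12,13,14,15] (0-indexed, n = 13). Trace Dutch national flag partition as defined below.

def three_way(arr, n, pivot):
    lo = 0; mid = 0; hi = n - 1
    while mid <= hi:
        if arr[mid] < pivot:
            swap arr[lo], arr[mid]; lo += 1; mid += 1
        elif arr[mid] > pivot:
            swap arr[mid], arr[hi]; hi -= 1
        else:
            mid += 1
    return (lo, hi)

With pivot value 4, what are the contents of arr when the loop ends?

pivot = 4; lo=0, mid=0, hi=12
arr[mid]=1<4: swap arr[0],arr[0]; lo=1,mid=1 → [1,3,11,5,6,7,8,10,4,12,13,14,15]
arr[mid]=3<4: swap arr[1],arr[1]; lo=2,mid=2 → [1,3,11,5,6,7,8,10,4,12,13,14,15]
arr[mid]=11>4: swap arr[2],arr[12]; hi=11 → [1,3,15,5,6,7,8,10,4,12,13,14,11]
arr[mid]=15>4: swap arr[2],arr[11]; hi=10 → [1,3,14,5,6,7,8,10,4,12,13,15,11]
arr[mid]=14>4: swap arr[2],arr[10]; hi=9 → [1,3,13,5,6,7,8,10,4,12,14,15,11]
arr[mid]=13>4: swap arr[2],arr[9]; hi=8 → [1,3,12,5,6,7,8,10,4,13,14,15,11]
arr[mid]=12>4: swap arr[2],arr[8]; hi=7 → [1,3,4,5,6,7,8,10,12,13,14,15,11]
arr[mid]=4=4: mid=3
arr[mid]=5>4: swap arr[3],arr[7]; hi=6 → [1,3,4,10,6,7,8,5,12,13,14,15,11]
arr[mid]=10>4: swap arr[3],arr[6]; hi=5 → [1,3,4,8,6,7,10,5,12,13,14,15,11]
arr[mid]=8>4: swap arr[3],arr[5]; hi=4 → [1,3,4,7,6,8,10,5,12,13,14,15,11]
arr[mid]=7>4: swap arr[3],arr[4]; hi=3 → [1,3,4,6,7,8,10,5,12,13,14,15,11]
arr[mid]=6>4: swap arr[3],arr[3]; hi=2 → [1,3,4,6,7,8,10,5,12,13,14,15,11]
end: lo=2, hi=2; arr = [1,3,4,6,7,8,10,5,12,13,14,15,11]

[1,3,4,6,7,8,10,5,12,13,14,15,11]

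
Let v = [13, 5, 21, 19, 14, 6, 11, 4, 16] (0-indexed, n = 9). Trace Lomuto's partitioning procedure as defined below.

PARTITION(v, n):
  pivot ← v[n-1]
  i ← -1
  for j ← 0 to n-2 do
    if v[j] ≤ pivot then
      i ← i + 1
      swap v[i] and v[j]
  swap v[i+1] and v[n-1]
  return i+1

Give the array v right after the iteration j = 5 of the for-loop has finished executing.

[13, 5, 14, 6, 21, 19, 11, 4, 16]

pivot=16, i=-1
j=0: 13≤16, i=0, swap(0,0) ⇒ [13, 5, 21, 19, 14, 6, 11, 4, 16]
j=1: 5≤16, i=1, swap(1,1) ⇒ [13, 5, 21, 19, 14, 6, 11, 4, 16]
j=2: 21>16, skip
j=3: 19>16, skip
j=4: 14≤16, i=2, swap(2,4) ⇒ [13, 5, 14, 19, 21, 6, 11, 4, 16]
j=5: 6≤16, i=3, swap(3,5) ⇒ [13, 5, 14, 6, 21, 19, 11, 4, 16]
(after j=5) v = [13, 5, 14, 6, 21, 19, 11, 4, 16]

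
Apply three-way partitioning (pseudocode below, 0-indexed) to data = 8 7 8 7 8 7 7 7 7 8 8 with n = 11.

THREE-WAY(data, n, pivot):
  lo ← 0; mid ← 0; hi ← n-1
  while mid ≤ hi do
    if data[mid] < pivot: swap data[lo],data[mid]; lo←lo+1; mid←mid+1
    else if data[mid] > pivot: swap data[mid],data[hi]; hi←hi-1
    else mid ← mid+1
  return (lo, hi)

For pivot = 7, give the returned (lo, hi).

pivot = 7; lo=0, mid=0, hi=10
data[mid]=8>7: swap data[0],data[10]; hi=9 → 8 7 8 7 8 7 7 7 7 8 8
data[mid]=8>7: swap data[0],data[9]; hi=8 → 8 7 8 7 8 7 7 7 7 8 8
data[mid]=8>7: swap data[0],data[8]; hi=7 → 7 7 8 7 8 7 7 7 8 8 8
data[mid]=7=7: mid=1
data[mid]=7=7: mid=2
data[mid]=8>7: swap data[2],data[7]; hi=6 → 7 7 7 7 8 7 7 8 8 8 8
data[mid]=7=7: mid=3
data[mid]=7=7: mid=4
data[mid]=8>7: swap data[4],data[6]; hi=5 → 7 7 7 7 7 7 8 8 8 8 8
data[mid]=7=7: mid=5
data[mid]=7=7: mid=6
end: lo=0, hi=5; data = 7 7 7 7 7 7 8 8 8 8 8

(0, 5)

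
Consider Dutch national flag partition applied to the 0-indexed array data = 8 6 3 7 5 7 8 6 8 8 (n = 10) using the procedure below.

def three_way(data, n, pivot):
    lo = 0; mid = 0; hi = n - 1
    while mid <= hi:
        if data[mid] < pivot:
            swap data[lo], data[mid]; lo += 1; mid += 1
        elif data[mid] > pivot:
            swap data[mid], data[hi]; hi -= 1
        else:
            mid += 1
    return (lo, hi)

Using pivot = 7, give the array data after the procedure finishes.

pivot = 7; lo=0, mid=0, hi=9
data[mid]=8>7: swap data[0],data[9]; hi=8 → 8 6 3 7 5 7 8 6 8 8
data[mid]=8>7: swap data[0],data[8]; hi=7 → 8 6 3 7 5 7 8 6 8 8
data[mid]=8>7: swap data[0],data[7]; hi=6 → 6 6 3 7 5 7 8 8 8 8
data[mid]=6<7: swap data[0],data[0]; lo=1,mid=1 → 6 6 3 7 5 7 8 8 8 8
data[mid]=6<7: swap data[1],data[1]; lo=2,mid=2 → 6 6 3 7 5 7 8 8 8 8
data[mid]=3<7: swap data[2],data[2]; lo=3,mid=3 → 6 6 3 7 5 7 8 8 8 8
data[mid]=7=7: mid=4
data[mid]=5<7: swap data[3],data[4]; lo=4,mid=5 → 6 6 3 5 7 7 8 8 8 8
data[mid]=7=7: mid=6
data[mid]=8>7: swap data[6],data[6]; hi=5 → 6 6 3 5 7 7 8 8 8 8
end: lo=4, hi=5; data = 6 6 3 5 7 7 8 8 8 8

6 6 3 5 7 7 8 8 8 8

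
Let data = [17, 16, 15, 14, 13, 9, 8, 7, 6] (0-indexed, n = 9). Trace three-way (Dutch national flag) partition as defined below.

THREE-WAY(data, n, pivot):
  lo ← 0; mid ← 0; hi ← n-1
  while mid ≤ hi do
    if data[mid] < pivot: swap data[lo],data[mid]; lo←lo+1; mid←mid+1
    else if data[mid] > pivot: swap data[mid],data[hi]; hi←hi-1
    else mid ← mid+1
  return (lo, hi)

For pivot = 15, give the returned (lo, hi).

(6, 6)

pivot = 15; lo=0, mid=0, hi=8
data[mid]=17>15: swap data[0],data[8]; hi=7 → [6, 16, 15, 14, 13, 9, 8, 7, 17]
data[mid]=6<15: swap data[0],data[0]; lo=1,mid=1 → [6, 16, 15, 14, 13, 9, 8, 7, 17]
data[mid]=16>15: swap data[1],data[7]; hi=6 → [6, 7, 15, 14, 13, 9, 8, 16, 17]
data[mid]=7<15: swap data[1],data[1]; lo=2,mid=2 → [6, 7, 15, 14, 13, 9, 8, 16, 17]
data[mid]=15=15: mid=3
data[mid]=14<15: swap data[2],data[3]; lo=3,mid=4 → [6, 7, 14, 15, 13, 9, 8, 16, 17]
data[mid]=13<15: swap data[3],data[4]; lo=4,mid=5 → [6, 7, 14, 13, 15, 9, 8, 16, 17]
data[mid]=9<15: swap data[4],data[5]; lo=5,mid=6 → [6, 7, 14, 13, 9, 15, 8, 16, 17]
data[mid]=8<15: swap data[5],data[6]; lo=6,mid=7 → [6, 7, 14, 13, 9, 8, 15, 16, 17]
end: lo=6, hi=6; data = [6, 7, 14, 13, 9, 8, 15, 16, 17]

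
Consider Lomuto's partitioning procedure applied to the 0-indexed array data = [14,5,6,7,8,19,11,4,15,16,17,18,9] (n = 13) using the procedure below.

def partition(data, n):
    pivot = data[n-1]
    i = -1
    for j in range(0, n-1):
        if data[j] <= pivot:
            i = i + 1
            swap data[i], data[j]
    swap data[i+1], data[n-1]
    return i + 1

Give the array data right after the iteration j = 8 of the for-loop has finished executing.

pivot = data[12] = 9; i = -1
j=0: data[0]=14 > 9 → no swap
j=1: data[1]=5 ≤ 9 → i=0, swap data[0],data[1] → [5,14,6,7,8,19,11,4,15,16,17,18,9]
j=2: data[2]=6 ≤ 9 → i=1, swap data[1],data[2] → [5,6,14,7,8,19,11,4,15,16,17,18,9]
j=3: data[3]=7 ≤ 9 → i=2, swap data[2],data[3] → [5,6,7,14,8,19,11,4,15,16,17,18,9]
j=4: data[4]=8 ≤ 9 → i=3, swap data[3],data[4] → [5,6,7,8,14,19,11,4,15,16,17,18,9]
j=5: data[5]=19 > 9 → no swap
j=6: data[6]=11 > 9 → no swap
j=7: data[7]=4 ≤ 9 → i=4, swap data[4],data[7] → [5,6,7,8,4,19,11,14,15,16,17,18,9]
j=8: data[8]=15 > 9 → no swap
(after j=8) data = [5,6,7,8,4,19,11,14,15,16,17,18,9]

[5,6,7,8,4,19,11,14,15,16,17,18,9]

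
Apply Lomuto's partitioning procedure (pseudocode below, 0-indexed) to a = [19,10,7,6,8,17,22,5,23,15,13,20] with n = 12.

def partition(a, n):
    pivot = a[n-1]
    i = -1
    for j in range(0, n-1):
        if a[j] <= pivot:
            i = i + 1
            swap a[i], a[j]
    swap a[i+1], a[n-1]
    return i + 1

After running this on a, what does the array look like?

pivot=20, i=-1
j=0: 19≤20, i=0, swap(0,0) ⇒ [19,10,7,6,8,17,22,5,23,15,13,20]
j=1: 10≤20, i=1, swap(1,1) ⇒ [19,10,7,6,8,17,22,5,23,15,13,20]
j=2: 7≤20, i=2, swap(2,2) ⇒ [19,10,7,6,8,17,22,5,23,15,13,20]
j=3: 6≤20, i=3, swap(3,3) ⇒ [19,10,7,6,8,17,22,5,23,15,13,20]
j=4: 8≤20, i=4, swap(4,4) ⇒ [19,10,7,6,8,17,22,5,23,15,13,20]
j=5: 17≤20, i=5, swap(5,5) ⇒ [19,10,7,6,8,17,22,5,23,15,13,20]
j=6: 22>20, skip
j=7: 5≤20, i=6, swap(6,7) ⇒ [19,10,7,6,8,17,5,22,23,15,13,20]
j=8: 23>20, skip
j=9: 15≤20, i=7, swap(7,9) ⇒ [19,10,7,6,8,17,5,15,23,22,13,20]
j=10: 13≤20, i=8, swap(8,10) ⇒ [19,10,7,6,8,17,5,15,13,22,23,20]
swap(9,11) ⇒ [19,10,7,6,8,17,5,15,13,20,23,22]; return 9

[19,10,7,6,8,17,5,15,13,20,23,22]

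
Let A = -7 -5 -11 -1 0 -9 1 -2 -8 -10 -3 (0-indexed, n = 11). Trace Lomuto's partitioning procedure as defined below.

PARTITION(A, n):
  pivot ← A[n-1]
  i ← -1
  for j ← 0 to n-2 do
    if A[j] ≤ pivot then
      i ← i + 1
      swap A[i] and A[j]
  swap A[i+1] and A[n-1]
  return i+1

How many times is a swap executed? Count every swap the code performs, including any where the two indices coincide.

7

pivot=-3, i=-1
j=0: -7≤-3, i=0, swap(0,0) ⇒ -7 -5 -11 -1 0 -9 1 -2 -8 -10 -3
j=1: -5≤-3, i=1, swap(1,1) ⇒ -7 -5 -11 -1 0 -9 1 -2 -8 -10 -3
j=2: -11≤-3, i=2, swap(2,2) ⇒ -7 -5 -11 -1 0 -9 1 -2 -8 -10 -3
j=3: -1>-3, skip
j=4: 0>-3, skip
j=5: -9≤-3, i=3, swap(3,5) ⇒ -7 -5 -11 -9 0 -1 1 -2 -8 -10 -3
j=6: 1>-3, skip
j=7: -2>-3, skip
j=8: -8≤-3, i=4, swap(4,8) ⇒ -7 -5 -11 -9 -8 -1 1 -2 0 -10 -3
j=9: -10≤-3, i=5, swap(5,9) ⇒ -7 -5 -11 -9 -8 -10 1 -2 0 -1 -3
swap(6,10) ⇒ -7 -5 -11 -9 -8 -10 -3 -2 0 -1 1; return 6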